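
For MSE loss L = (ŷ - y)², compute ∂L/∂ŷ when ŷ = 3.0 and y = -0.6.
∂L/∂ŷ = 7.2

∂L/∂ŷ = 2(ŷ - y) = 2(3.0 - -0.6) = 2(3.6) = 7.2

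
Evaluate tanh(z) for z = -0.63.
-0.5581

tanh(-0.63) = (e^(-0.63) - e^(0.63))/(e^(-0.63) + e^(0.63)) = -0.5581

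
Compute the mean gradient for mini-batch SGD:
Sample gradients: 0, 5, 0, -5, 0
Average gradient = 0

Average = (1/5)(0 + 5 + 0 + -5 + 0) = 0/5 = 0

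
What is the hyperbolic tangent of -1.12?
-0.8076

tanh(-1.12) = (e^(-1.12) - e^(1.12))/(e^(-1.12) + e^(1.12)) = -0.8076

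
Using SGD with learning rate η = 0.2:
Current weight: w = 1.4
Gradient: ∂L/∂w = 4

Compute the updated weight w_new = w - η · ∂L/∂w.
w_new = 0.6

w_new = w - η·∂L/∂w = 1.4 - 0.2×(4) = 1.4 - (0.8) = 0.6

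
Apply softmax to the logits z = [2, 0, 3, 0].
p = [0.2507, 0.0339, 0.6815, 0.0339]

exp(z) = [7.389, 1, 20.09, 1]
Sum = 29.47
p = [0.2507, 0.0339, 0.6815, 0.0339]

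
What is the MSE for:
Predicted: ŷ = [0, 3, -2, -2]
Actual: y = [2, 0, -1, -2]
MSE = 3.5

MSE = (1/4)((0-2)² + (3-0)² + (-2--1)² + (-2--2)²) = (1/4)(4 + 9 + 1 + 0) = 3.5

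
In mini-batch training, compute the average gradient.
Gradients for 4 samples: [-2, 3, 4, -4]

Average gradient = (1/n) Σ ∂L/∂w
Average gradient = 0.25

Average = (1/4)(-2 + 3 + 4 + -4) = 1/4 = 0.25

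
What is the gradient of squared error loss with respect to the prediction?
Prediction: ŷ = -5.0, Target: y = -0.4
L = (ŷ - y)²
∂L/∂ŷ = -9.2

∂L/∂ŷ = 2(ŷ - y) = 2(-5.0 - -0.4) = 2(-4.6) = -9.2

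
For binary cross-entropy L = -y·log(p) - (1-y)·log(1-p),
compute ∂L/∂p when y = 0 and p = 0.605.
∂L/∂p = 2.532

∂L/∂p = -y/p + (1-y)/(1-p) = 0 + 1/0.395 = 2.532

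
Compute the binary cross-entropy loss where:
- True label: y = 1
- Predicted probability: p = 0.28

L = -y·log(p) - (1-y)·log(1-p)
L = 1.273

L = -1·log(0.28) - 0·log(0.72) = -log(0.28) = 1.273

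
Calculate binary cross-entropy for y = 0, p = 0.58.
L = 0.8675

L = -0·log(0.58) - 1·log(0.42) = -log(0.42) = 0.8675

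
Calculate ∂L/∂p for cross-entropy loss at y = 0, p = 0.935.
∂L/∂p = 15.38

∂L/∂p = -y/p + (1-y)/(1-p) = 0 + 1/0.065 = 15.38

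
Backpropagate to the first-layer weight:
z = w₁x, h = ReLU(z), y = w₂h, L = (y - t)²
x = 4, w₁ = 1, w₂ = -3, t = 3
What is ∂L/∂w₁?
∂L/∂w₁ = 360

Forward pass:
z = w₁x = 1×4 = 4
h = ReLU(4) = 4
y = w₂h = -3×4 = -12

Backward pass:
∂L/∂y = 2(y - t) = 2(-12 - 3) = -30
∂y/∂h = w₂ = -3
∂h/∂z = 1 (ReLU derivative)
∂z/∂w₁ = x = 4

∂L/∂w₁ = -30 × -3 × 1 × 4 = 360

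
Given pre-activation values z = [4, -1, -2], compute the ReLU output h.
h = [4, 0, 0]

ReLU applied element-wise: max(0,4)=4, max(0,-1)=0, max(0,-2)=0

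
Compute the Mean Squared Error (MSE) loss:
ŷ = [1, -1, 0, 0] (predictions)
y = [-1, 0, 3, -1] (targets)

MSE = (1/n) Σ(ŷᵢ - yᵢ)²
MSE = 3.75

MSE = (1/4)((1--1)² + (-1-0)² + (0-3)² + (0--1)²) = (1/4)(4 + 1 + 9 + 1) = 3.75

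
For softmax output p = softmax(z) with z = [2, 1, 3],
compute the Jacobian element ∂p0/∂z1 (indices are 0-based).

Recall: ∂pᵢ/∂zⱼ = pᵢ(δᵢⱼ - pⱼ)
∂p0/∂z1 = -0.02203

p = softmax(z) = [0.2447, 0.09003, 0.6652]
p0 = 0.2447, p1 = 0.09003

∂p0/∂z1 = -p0 × p1 = -0.2447 × 0.09003 = -0.02203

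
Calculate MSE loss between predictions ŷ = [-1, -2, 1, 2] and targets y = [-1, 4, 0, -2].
MSE = 13.25

MSE = (1/4)((-1--1)² + (-2-4)² + (1-0)² + (2--2)²) = (1/4)(0 + 36 + 1 + 16) = 13.25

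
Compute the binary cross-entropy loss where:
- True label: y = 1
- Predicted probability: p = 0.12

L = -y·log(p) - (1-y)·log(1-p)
L = 2.12

L = -1·log(0.12) - 0·log(0.88) = -log(0.12) = 2.12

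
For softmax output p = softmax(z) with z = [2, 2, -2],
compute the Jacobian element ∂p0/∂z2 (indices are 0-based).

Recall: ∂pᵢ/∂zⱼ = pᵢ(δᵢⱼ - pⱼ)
∂p0/∂z2 = -0.004496

p = softmax(z) = [0.4955, 0.4955, 0.009075]
p0 = 0.4955, p2 = 0.009075

∂p0/∂z2 = -p0 × p2 = -0.4955 × 0.009075 = -0.004496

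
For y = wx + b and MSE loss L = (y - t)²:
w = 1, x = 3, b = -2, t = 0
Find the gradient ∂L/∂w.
∂L/∂w = 6

y = wx + b = (1)(3) + -2 = 1
∂L/∂y = 2(y - t) = 2(1 - 0) = 2
∂y/∂w = x = 3
∂L/∂w = ∂L/∂y · ∂y/∂w = 2 × 3 = 6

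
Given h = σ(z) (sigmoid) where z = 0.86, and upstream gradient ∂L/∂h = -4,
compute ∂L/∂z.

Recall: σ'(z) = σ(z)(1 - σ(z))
∂L/∂z = -0.8357

σ(0.86) = 0.7027
σ'(0.86) = σ(0.86)(1 - σ(0.86)) = 0.7027 × 0.2973 = 0.2089
∂L/∂z = ∂L/∂h · σ'(z) = -4 × 0.2089 = -0.8357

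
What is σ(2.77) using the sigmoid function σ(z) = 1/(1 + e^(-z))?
0.941

sigmoid(2.77) = 1/(1 + e^(-2.77)) = 1/(1 + 0.06266) = 0.941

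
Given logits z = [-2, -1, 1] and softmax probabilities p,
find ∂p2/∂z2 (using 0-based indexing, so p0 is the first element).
∂p2/∂z2 = 0.1318

p = softmax(z) = [0.04201, 0.1142, 0.8438]
p2 = 0.8438

∂p2/∂z2 = p2(1 - p2) = 0.8438 × (1 - 0.8438) = 0.1318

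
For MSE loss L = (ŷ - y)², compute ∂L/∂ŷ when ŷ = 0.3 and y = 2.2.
∂L/∂ŷ = -3.8

∂L/∂ŷ = 2(ŷ - y) = 2(0.3 - 2.2) = 2(-1.9) = -3.8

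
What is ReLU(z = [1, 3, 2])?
h = [1, 3, 2]

ReLU applied element-wise: max(0,1)=1, max(0,3)=3, max(0,2)=2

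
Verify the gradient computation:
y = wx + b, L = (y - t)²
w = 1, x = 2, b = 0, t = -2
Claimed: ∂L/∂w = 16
Correct

y = (1)(2) + 0 = 2
∂L/∂y = 2(y - t) = 2(2 - -2) = 8
∂y/∂w = x = 2
∂L/∂w = 8 × 2 = 16

Claimed value: 16
Correct: The correct gradient is 16.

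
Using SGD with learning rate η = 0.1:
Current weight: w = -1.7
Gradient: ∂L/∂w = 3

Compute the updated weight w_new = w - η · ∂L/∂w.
w_new = -2

w_new = w - η·∂L/∂w = -1.7 - 0.1×(3) = -1.7 - (0.3) = -2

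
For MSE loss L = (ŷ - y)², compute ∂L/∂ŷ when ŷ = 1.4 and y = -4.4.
∂L/∂ŷ = 11.6

∂L/∂ŷ = 2(ŷ - y) = 2(1.4 - -4.4) = 2(5.8) = 11.6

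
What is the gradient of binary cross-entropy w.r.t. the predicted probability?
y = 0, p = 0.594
∂L/∂p = 2.463

∂L/∂p = -y/p + (1-y)/(1-p) = 0 + 1/0.406 = 2.463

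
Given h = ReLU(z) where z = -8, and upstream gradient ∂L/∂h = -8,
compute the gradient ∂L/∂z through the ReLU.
∂L/∂z = 0

h = ReLU(-8) = 0
Since z < 0: ∂h/∂z = 0
∂L/∂z = ∂L/∂h · ∂h/∂z = -8 × 0 = 0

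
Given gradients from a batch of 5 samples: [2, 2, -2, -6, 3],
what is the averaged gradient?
Average gradient = -0.2

Average = (1/5)(2 + 2 + -2 + -6 + 3) = -1/5 = -0.2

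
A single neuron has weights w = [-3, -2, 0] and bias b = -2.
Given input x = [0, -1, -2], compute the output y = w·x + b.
y = 0

y = (-3)(0) + (-2)(-1) + (0)(-2) + -2 = 0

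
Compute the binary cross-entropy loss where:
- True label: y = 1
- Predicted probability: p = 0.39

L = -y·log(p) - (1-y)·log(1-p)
L = 0.9416

L = -1·log(0.39) - 0·log(0.61) = -log(0.39) = 0.9416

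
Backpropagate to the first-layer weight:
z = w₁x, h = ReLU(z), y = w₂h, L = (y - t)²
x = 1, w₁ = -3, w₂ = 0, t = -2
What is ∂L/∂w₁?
∂L/∂w₁ = 0

Forward pass:
z = w₁x = -3×1 = -3
h = ReLU(-3) = 0
y = w₂h = 0×0 = 0

Backward pass:
∂L/∂y = 2(y - t) = 2(0 - -2) = 4
∂y/∂h = w₂ = 0
∂h/∂z = 0 (ReLU derivative)
∂z/∂w₁ = x = 1

∂L/∂w₁ = 4 × 0 × 0 × 1 = 0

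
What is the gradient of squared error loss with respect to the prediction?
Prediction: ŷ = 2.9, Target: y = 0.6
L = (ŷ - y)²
∂L/∂ŷ = 4.6

∂L/∂ŷ = 2(ŷ - y) = 2(2.9 - 0.6) = 2(2.3) = 4.6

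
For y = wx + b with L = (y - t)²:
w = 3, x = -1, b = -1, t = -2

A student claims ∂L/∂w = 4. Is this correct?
Correct

y = (3)(-1) + -1 = -4
∂L/∂y = 2(y - t) = 2(-4 - -2) = -4
∂y/∂w = x = -1
∂L/∂w = -4 × -1 = 4

Claimed value: 4
Correct: The correct gradient is 4.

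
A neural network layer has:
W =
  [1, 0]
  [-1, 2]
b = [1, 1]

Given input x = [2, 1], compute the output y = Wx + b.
y = [3, 1]

Wx = [1×2 + 0×1, -1×2 + 2×1]
   = [2, 0]
y = Wx + b = [2 + 1, 0 + 1] = [3, 1]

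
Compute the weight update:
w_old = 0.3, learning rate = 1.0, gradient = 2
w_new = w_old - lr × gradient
w_new = -1.7

w_new = w - η·∂L/∂w = 0.3 - 1.0×(2) = 0.3 - (2) = -1.7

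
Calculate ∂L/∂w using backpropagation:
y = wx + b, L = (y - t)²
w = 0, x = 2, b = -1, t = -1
∂L/∂w = 0

y = wx + b = (0)(2) + -1 = -1
∂L/∂y = 2(y - t) = 2(-1 - -1) = 0
∂y/∂w = x = 2
∂L/∂w = ∂L/∂y · ∂y/∂w = 0 × 2 = 0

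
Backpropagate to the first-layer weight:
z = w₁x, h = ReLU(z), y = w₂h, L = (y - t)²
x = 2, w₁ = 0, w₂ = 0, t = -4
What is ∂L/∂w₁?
∂L/∂w₁ = 0

Forward pass:
z = w₁x = 0×2 = 0
h = ReLU(0) = 0
y = w₂h = 0×0 = 0

Backward pass:
∂L/∂y = 2(y - t) = 2(0 - -4) = 8
∂y/∂h = w₂ = 0
∂h/∂z = 0 (ReLU derivative)
∂z/∂w₁ = x = 2

∂L/∂w₁ = 8 × 0 × 0 × 2 = 0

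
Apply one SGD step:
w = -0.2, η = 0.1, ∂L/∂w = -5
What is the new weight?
w_new = 0.3

w_new = w - η·∂L/∂w = -0.2 - 0.1×(-5) = -0.2 - (-0.5) = 0.3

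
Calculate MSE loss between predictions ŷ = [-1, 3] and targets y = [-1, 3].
MSE = 0

MSE = (1/2)((-1--1)² + (3-3)²) = (1/2)(0 + 0) = 0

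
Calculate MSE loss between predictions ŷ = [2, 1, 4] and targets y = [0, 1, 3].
MSE = 1.667

MSE = (1/3)((2-0)² + (1-1)² + (4-3)²) = (1/3)(4 + 0 + 1) = 1.667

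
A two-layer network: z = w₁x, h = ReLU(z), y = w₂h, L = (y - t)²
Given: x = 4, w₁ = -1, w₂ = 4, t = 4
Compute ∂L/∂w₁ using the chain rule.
∂L/∂w₁ = 0

Forward pass:
z = w₁x = -1×4 = -4
h = ReLU(-4) = 0
y = w₂h = 4×0 = 0

Backward pass:
∂L/∂y = 2(y - t) = 2(0 - 4) = -8
∂y/∂h = w₂ = 4
∂h/∂z = 0 (ReLU derivative)
∂z/∂w₁ = x = 4

∂L/∂w₁ = -8 × 4 × 0 × 4 = 0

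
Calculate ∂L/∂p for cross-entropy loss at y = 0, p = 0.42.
∂L/∂p = 1.724

∂L/∂p = -y/p + (1-y)/(1-p) = 0 + 1/0.58 = 1.724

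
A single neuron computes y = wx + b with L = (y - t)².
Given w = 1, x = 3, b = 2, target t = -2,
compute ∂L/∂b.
∂L/∂b = 14

y = wx + b = (1)(3) + 2 = 5
∂L/∂y = 2(y - t) = 2(5 - -2) = 14
∂y/∂b = 1
∂L/∂b = ∂L/∂y · ∂y/∂b = 14 × 1 = 14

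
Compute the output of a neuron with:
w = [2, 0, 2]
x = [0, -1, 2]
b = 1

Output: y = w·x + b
y = 5

y = (2)(0) + (0)(-1) + (2)(2) + 1 = 5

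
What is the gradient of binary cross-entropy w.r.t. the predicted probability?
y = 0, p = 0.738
∂L/∂p = 3.817

∂L/∂p = -y/p + (1-y)/(1-p) = 0 + 1/0.262 = 3.817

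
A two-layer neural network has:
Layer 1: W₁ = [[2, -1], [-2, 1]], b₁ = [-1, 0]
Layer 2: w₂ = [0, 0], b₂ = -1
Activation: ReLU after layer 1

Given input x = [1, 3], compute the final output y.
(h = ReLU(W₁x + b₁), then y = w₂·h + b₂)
y = -1

Layer 1 pre-activation: z₁ = [-2, 1]
After ReLU: h = [0, 1]
Layer 2 output: y = 0×0 + 0×1 + -1 = -1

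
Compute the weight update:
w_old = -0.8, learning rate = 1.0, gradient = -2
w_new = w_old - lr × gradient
w_new = 1.2

w_new = w - η·∂L/∂w = -0.8 - 1.0×(-2) = -0.8 - (-2) = 1.2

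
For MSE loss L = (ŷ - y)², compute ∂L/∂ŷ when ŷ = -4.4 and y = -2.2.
∂L/∂ŷ = -4.4

∂L/∂ŷ = 2(ŷ - y) = 2(-4.4 - -2.2) = 2(-2.2) = -4.4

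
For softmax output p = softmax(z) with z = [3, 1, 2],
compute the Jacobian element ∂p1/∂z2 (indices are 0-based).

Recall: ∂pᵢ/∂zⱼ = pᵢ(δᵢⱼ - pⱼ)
∂p1/∂z2 = -0.02203

p = softmax(z) = [0.6652, 0.09003, 0.2447]
p1 = 0.09003, p2 = 0.2447

∂p1/∂z2 = -p1 × p2 = -0.09003 × 0.2447 = -0.02203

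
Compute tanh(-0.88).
-0.7064

tanh(-0.88) = (e^(-0.88) - e^(0.88))/(e^(-0.88) + e^(0.88)) = -0.7064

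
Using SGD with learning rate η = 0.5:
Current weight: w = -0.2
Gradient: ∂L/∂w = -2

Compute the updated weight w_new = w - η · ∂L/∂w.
w_new = 0.8

w_new = w - η·∂L/∂w = -0.2 - 0.5×(-2) = -0.2 - (-1) = 0.8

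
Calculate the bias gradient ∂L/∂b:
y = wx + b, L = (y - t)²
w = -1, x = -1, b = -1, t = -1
∂L/∂b = 2

y = wx + b = (-1)(-1) + -1 = 0
∂L/∂y = 2(y - t) = 2(0 - -1) = 2
∂y/∂b = 1
∂L/∂b = ∂L/∂y · ∂y/∂b = 2 × 1 = 2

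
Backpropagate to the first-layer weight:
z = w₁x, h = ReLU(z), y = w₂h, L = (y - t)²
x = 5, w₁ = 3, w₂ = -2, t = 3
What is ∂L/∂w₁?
∂L/∂w₁ = 660

Forward pass:
z = w₁x = 3×5 = 15
h = ReLU(15) = 15
y = w₂h = -2×15 = -30

Backward pass:
∂L/∂y = 2(y - t) = 2(-30 - 3) = -66
∂y/∂h = w₂ = -2
∂h/∂z = 1 (ReLU derivative)
∂z/∂w₁ = x = 5

∂L/∂w₁ = -66 × -2 × 1 × 5 = 660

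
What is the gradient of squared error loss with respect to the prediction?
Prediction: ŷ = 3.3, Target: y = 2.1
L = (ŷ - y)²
∂L/∂ŷ = 2.4

∂L/∂ŷ = 2(ŷ - y) = 2(3.3 - 2.1) = 2(1.2) = 2.4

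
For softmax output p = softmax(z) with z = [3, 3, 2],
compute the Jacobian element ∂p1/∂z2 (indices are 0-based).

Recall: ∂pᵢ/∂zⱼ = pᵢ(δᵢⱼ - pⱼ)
∂p1/∂z2 = -0.06561

p = softmax(z) = [0.4223, 0.4223, 0.1554]
p1 = 0.4223, p2 = 0.1554

∂p1/∂z2 = -p1 × p2 = -0.4223 × 0.1554 = -0.06561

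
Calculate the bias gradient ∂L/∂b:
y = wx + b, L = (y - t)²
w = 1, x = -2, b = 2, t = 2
∂L/∂b = -4

y = wx + b = (1)(-2) + 2 = 0
∂L/∂y = 2(y - t) = 2(0 - 2) = -4
∂y/∂b = 1
∂L/∂b = ∂L/∂y · ∂y/∂b = -4 × 1 = -4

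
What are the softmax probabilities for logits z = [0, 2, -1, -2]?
p = [0.1125, 0.831, 0.0414, 0.0152]

exp(z) = [1, 7.389, 0.3679, 0.1353]
Sum = 8.892
p = [0.1125, 0.831, 0.0414, 0.0152]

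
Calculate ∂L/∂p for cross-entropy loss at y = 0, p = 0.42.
∂L/∂p = 1.724

∂L/∂p = -y/p + (1-y)/(1-p) = 0 + 1/0.58 = 1.724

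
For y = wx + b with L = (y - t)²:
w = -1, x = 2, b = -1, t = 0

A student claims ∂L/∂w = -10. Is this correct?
Incorrect

y = (-1)(2) + -1 = -3
∂L/∂y = 2(y - t) = 2(-3 - 0) = -6
∂y/∂w = x = 2
∂L/∂w = -6 × 2 = -12

Claimed value: -10
Incorrect: The correct gradient is -12.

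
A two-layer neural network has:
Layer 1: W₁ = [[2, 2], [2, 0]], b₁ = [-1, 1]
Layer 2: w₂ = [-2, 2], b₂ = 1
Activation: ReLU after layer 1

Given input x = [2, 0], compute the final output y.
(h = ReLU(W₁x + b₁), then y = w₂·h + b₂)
y = 5

Layer 1 pre-activation: z₁ = [3, 5]
After ReLU: h = [3, 5]
Layer 2 output: y = -2×3 + 2×5 + 1 = 5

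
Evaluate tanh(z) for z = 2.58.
0.9886

tanh(2.58) = (e^(2.58) - e^(-2.58))/(e^(2.58) + e^(-2.58)) = 0.9886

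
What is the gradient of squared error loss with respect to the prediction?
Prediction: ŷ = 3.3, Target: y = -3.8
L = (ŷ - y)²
∂L/∂ŷ = 14.2

∂L/∂ŷ = 2(ŷ - y) = 2(3.3 - -3.8) = 2(7.1) = 14.2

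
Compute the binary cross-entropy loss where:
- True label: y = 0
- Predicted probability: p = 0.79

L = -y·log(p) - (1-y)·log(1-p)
L = 1.561

L = -0·log(0.79) - 1·log(0.21) = -log(0.21) = 1.561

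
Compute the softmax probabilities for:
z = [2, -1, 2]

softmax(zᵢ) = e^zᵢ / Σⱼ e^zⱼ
p = [0.4879, 0.0243, 0.4879]

exp(z) = [7.389, 0.3679, 7.389]
Sum = 15.15
p = [0.4879, 0.0243, 0.4879]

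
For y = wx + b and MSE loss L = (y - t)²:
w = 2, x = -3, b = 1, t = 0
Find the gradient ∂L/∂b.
∂L/∂b = -10

y = wx + b = (2)(-3) + 1 = -5
∂L/∂y = 2(y - t) = 2(-5 - 0) = -10
∂y/∂b = 1
∂L/∂b = ∂L/∂y · ∂y/∂b = -10 × 1 = -10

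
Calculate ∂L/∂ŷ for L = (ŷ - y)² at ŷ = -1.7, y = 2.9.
∂L/∂ŷ = -9.2

∂L/∂ŷ = 2(ŷ - y) = 2(-1.7 - 2.9) = 2(-4.6) = -9.2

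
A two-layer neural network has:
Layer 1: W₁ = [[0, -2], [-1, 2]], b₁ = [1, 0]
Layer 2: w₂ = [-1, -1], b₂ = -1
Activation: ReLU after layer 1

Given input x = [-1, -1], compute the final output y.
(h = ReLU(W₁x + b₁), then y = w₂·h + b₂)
y = -4

Layer 1 pre-activation: z₁ = [3, -1]
After ReLU: h = [3, 0]
Layer 2 output: y = -1×3 + -1×0 + -1 = -4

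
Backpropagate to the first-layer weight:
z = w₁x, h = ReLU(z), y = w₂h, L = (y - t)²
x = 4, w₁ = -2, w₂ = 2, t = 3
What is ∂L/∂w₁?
∂L/∂w₁ = 0

Forward pass:
z = w₁x = -2×4 = -8
h = ReLU(-8) = 0
y = w₂h = 2×0 = 0

Backward pass:
∂L/∂y = 2(y - t) = 2(0 - 3) = -6
∂y/∂h = w₂ = 2
∂h/∂z = 0 (ReLU derivative)
∂z/∂w₁ = x = 4

∂L/∂w₁ = -6 × 2 × 0 × 4 = 0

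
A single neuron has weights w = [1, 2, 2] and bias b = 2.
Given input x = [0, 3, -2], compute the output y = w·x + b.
y = 4

y = (1)(0) + (2)(3) + (2)(-2) + 2 = 4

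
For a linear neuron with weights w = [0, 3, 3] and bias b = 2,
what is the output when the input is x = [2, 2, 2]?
y = 14

y = (0)(2) + (3)(2) + (3)(2) + 2 = 14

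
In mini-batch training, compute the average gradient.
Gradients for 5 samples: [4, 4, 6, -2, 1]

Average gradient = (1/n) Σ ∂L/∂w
Average gradient = 2.6

Average = (1/5)(4 + 4 + 6 + -2 + 1) = 13/5 = 2.6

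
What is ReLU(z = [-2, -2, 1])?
h = [0, 0, 1]

ReLU applied element-wise: max(0,-2)=0, max(0,-2)=0, max(0,1)=1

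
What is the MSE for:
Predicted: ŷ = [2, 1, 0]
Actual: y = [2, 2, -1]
MSE = 0.6667

MSE = (1/3)((2-2)² + (1-2)² + (0--1)²) = (1/3)(0 + 1 + 1) = 0.6667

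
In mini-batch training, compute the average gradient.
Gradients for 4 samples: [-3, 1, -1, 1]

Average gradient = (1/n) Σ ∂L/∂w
Average gradient = -0.5

Average = (1/4)(-3 + 1 + -1 + 1) = -2/4 = -0.5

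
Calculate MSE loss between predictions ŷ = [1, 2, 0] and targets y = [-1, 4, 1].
MSE = 3

MSE = (1/3)((1--1)² + (2-4)² + (0-1)²) = (1/3)(4 + 4 + 1) = 3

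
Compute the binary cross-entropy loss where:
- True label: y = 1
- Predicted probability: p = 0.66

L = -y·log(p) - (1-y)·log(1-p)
L = 0.4155

L = -1·log(0.66) - 0·log(0.34) = -log(0.66) = 0.4155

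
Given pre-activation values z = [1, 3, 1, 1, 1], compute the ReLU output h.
h = [1, 3, 1, 1, 1]

ReLU applied element-wise: max(0,1)=1, max(0,3)=3, max(0,1)=1, max(0,1)=1, max(0,1)=1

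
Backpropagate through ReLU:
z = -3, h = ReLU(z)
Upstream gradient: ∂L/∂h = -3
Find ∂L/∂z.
∂L/∂z = 0

h = ReLU(-3) = 0
Since z < 0: ∂h/∂z = 0
∂L/∂z = ∂L/∂h · ∂h/∂z = -3 × 0 = 0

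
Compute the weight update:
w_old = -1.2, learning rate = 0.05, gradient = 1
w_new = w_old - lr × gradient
w_new = -1.25

w_new = w - η·∂L/∂w = -1.2 - 0.05×(1) = -1.2 - (0.05) = -1.25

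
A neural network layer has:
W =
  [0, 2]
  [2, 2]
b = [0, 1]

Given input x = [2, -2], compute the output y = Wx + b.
y = [-4, 1]

Wx = [0×2 + 2×-2, 2×2 + 2×-2]
   = [-4, 0]
y = Wx + b = [-4 + 0, 0 + 1] = [-4, 1]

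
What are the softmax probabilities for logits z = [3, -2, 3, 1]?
p = [0.4668, 0.0031, 0.4668, 0.0632]

exp(z) = [20.09, 0.1353, 20.09, 2.718]
Sum = 43.02
p = [0.4668, 0.0031, 0.4668, 0.0632]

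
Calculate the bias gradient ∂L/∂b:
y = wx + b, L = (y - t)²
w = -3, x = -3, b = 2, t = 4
∂L/∂b = 14

y = wx + b = (-3)(-3) + 2 = 11
∂L/∂y = 2(y - t) = 2(11 - 4) = 14
∂y/∂b = 1
∂L/∂b = ∂L/∂y · ∂y/∂b = 14 × 1 = 14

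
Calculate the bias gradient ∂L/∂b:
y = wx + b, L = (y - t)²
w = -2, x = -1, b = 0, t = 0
∂L/∂b = 4

y = wx + b = (-2)(-1) + 0 = 2
∂L/∂y = 2(y - t) = 2(2 - 0) = 4
∂y/∂b = 1
∂L/∂b = ∂L/∂y · ∂y/∂b = 4 × 1 = 4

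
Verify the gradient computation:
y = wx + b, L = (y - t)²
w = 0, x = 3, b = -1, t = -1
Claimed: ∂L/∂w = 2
Incorrect

y = (0)(3) + -1 = -1
∂L/∂y = 2(y - t) = 2(-1 - -1) = 0
∂y/∂w = x = 3
∂L/∂w = 0 × 3 = 0

Claimed value: 2
Incorrect: The correct gradient is 0.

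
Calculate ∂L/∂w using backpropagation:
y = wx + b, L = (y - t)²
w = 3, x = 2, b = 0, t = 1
∂L/∂w = 20

y = wx + b = (3)(2) + 0 = 6
∂L/∂y = 2(y - t) = 2(6 - 1) = 10
∂y/∂w = x = 2
∂L/∂w = ∂L/∂y · ∂y/∂w = 10 × 2 = 20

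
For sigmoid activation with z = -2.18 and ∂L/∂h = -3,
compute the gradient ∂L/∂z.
∂L/∂z = -0.2737

σ(-2.18) = 0.1016
σ'(-2.18) = σ(-2.18)(1 - σ(-2.18)) = 0.1016 × 0.8984 = 0.09125
∂L/∂z = ∂L/∂h · σ'(z) = -3 × 0.09125 = -0.2737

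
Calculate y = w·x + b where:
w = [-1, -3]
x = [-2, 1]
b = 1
y = 0

y = (-1)(-2) + (-3)(1) + 1 = 0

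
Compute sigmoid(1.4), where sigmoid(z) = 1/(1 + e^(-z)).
0.8022

sigmoid(1.4) = 1/(1 + e^(-1.4)) = 1/(1 + 0.2466) = 0.8022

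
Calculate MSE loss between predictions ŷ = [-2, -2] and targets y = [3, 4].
MSE = 30.5

MSE = (1/2)((-2-3)² + (-2-4)²) = (1/2)(25 + 36) = 30.5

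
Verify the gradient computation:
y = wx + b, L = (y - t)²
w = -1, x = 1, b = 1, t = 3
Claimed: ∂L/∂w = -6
Correct

y = (-1)(1) + 1 = 0
∂L/∂y = 2(y - t) = 2(0 - 3) = -6
∂y/∂w = x = 1
∂L/∂w = -6 × 1 = -6

Claimed value: -6
Correct: The correct gradient is -6.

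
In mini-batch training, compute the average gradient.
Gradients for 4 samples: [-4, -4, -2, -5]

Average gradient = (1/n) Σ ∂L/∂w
Average gradient = -3.75

Average = (1/4)(-4 + -4 + -2 + -5) = -15/4 = -3.75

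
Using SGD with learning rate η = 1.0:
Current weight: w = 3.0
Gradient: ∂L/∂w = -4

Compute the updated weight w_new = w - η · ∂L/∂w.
w_new = 7

w_new = w - η·∂L/∂w = 3.0 - 1.0×(-4) = 3.0 - (-4) = 7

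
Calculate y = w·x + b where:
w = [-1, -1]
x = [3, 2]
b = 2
y = -3

y = (-1)(3) + (-1)(2) + 2 = -3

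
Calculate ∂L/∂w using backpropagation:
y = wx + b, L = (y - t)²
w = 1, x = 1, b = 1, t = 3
∂L/∂w = -2

y = wx + b = (1)(1) + 1 = 2
∂L/∂y = 2(y - t) = 2(2 - 3) = -2
∂y/∂w = x = 1
∂L/∂w = ∂L/∂y · ∂y/∂w = -2 × 1 = -2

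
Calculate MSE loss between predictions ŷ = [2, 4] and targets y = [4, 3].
MSE = 2.5

MSE = (1/2)((2-4)² + (4-3)²) = (1/2)(4 + 1) = 2.5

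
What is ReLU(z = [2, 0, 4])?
h = [2, 0, 4]

ReLU applied element-wise: max(0,2)=2, max(0,0)=0, max(0,4)=4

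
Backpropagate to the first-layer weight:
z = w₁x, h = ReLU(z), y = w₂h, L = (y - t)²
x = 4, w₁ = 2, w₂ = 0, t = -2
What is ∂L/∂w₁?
∂L/∂w₁ = 0

Forward pass:
z = w₁x = 2×4 = 8
h = ReLU(8) = 8
y = w₂h = 0×8 = 0

Backward pass:
∂L/∂y = 2(y - t) = 2(0 - -2) = 4
∂y/∂h = w₂ = 0
∂h/∂z = 1 (ReLU derivative)
∂z/∂w₁ = x = 4

∂L/∂w₁ = 4 × 0 × 1 × 4 = 0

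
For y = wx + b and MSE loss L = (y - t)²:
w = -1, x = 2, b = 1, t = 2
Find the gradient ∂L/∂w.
∂L/∂w = -12

y = wx + b = (-1)(2) + 1 = -1
∂L/∂y = 2(y - t) = 2(-1 - 2) = -6
∂y/∂w = x = 2
∂L/∂w = ∂L/∂y · ∂y/∂w = -6 × 2 = -12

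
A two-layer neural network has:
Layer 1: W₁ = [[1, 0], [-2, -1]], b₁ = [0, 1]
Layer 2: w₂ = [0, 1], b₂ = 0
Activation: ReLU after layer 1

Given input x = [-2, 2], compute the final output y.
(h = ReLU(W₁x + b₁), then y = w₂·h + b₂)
y = 3

Layer 1 pre-activation: z₁ = [-2, 3]
After ReLU: h = [0, 3]
Layer 2 output: y = 0×0 + 1×3 + 0 = 3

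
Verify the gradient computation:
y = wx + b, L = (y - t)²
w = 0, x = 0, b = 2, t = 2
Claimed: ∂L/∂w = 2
Incorrect

y = (0)(0) + 2 = 2
∂L/∂y = 2(y - t) = 2(2 - 2) = 0
∂y/∂w = x = 0
∂L/∂w = 0 × 0 = 0

Claimed value: 2
Incorrect: The correct gradient is 0.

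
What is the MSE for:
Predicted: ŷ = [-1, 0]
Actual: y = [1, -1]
MSE = 2.5

MSE = (1/2)((-1-1)² + (0--1)²) = (1/2)(4 + 1) = 2.5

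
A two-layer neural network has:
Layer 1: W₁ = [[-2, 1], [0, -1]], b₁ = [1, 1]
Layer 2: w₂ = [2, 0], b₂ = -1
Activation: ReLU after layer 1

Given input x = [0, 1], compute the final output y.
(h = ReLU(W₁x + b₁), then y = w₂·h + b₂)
y = 3

Layer 1 pre-activation: z₁ = [2, 0]
After ReLU: h = [2, 0]
Layer 2 output: y = 2×2 + 0×0 + -1 = 3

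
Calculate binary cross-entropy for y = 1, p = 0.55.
L = 0.5978

L = -1·log(0.55) - 0·log(0.45) = -log(0.55) = 0.5978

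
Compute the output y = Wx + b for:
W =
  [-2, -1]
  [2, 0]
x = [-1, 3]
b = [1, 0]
y = [0, -2]

Wx = [-2×-1 + -1×3, 2×-1 + 0×3]
   = [-1, -2]
y = Wx + b = [-1 + 1, -2 + 0] = [0, -2]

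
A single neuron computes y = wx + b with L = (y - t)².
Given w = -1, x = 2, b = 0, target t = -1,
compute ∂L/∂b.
∂L/∂b = -2

y = wx + b = (-1)(2) + 0 = -2
∂L/∂y = 2(y - t) = 2(-2 - -1) = -2
∂y/∂b = 1
∂L/∂b = ∂L/∂y · ∂y/∂b = -2 × 1 = -2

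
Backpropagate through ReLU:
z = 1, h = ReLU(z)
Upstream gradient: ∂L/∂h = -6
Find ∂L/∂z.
∂L/∂z = -6

h = ReLU(1) = 1
Since z > 0: ∂h/∂z = 1
∂L/∂z = ∂L/∂h · ∂h/∂z = -6 × 1 = -6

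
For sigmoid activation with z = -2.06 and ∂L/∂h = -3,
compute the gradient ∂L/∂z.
∂L/∂z = -0.3008

σ(-2.06) = 0.113
σ'(-2.06) = σ(-2.06)(1 - σ(-2.06)) = 0.113 × 0.887 = 0.1003
∂L/∂z = ∂L/∂h · σ'(z) = -3 × 0.1003 = -0.3008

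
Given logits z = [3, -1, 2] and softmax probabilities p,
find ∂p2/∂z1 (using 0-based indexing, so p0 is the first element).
∂p2/∂z1 = -0.003507

p = softmax(z) = [0.7214, 0.01321, 0.2654]
p2 = 0.2654, p1 = 0.01321

∂p2/∂z1 = -p2 × p1 = -0.2654 × 0.01321 = -0.003507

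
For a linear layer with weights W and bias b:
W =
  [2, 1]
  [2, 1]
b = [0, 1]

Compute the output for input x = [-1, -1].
y = [-3, -2]

Wx = [2×-1 + 1×-1, 2×-1 + 1×-1]
   = [-3, -3]
y = Wx + b = [-3 + 0, -3 + 1] = [-3, -2]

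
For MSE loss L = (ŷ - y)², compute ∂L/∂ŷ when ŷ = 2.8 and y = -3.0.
∂L/∂ŷ = 11.6

∂L/∂ŷ = 2(ŷ - y) = 2(2.8 - -3.0) = 2(5.8) = 11.6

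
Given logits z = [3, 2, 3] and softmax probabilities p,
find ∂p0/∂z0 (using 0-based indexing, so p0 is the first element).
∂p0/∂z0 = 0.244

p = softmax(z) = [0.4223, 0.1554, 0.4223]
p0 = 0.4223

∂p0/∂z0 = p0(1 - p0) = 0.4223 × (1 - 0.4223) = 0.244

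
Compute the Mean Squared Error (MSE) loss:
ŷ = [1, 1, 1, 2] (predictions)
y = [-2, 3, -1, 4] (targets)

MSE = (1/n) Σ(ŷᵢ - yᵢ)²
MSE = 5.25

MSE = (1/4)((1--2)² + (1-3)² + (1--1)² + (2-4)²) = (1/4)(9 + 4 + 4 + 4) = 5.25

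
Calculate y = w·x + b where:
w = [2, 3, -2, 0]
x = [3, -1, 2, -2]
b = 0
y = -1

y = (2)(3) + (3)(-1) + (-2)(2) + (0)(-2) + 0 = -1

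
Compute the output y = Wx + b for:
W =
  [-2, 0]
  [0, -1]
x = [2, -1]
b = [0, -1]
y = [-4, 0]

Wx = [-2×2 + 0×-1, 0×2 + -1×-1]
   = [-4, 1]
y = Wx + b = [-4 + 0, 1 + -1] = [-4, 0]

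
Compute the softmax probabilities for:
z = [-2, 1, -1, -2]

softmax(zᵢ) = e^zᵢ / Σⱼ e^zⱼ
p = [0.0403, 0.8098, 0.1096, 0.0403]

exp(z) = [0.1353, 2.718, 0.3679, 0.1353]
Sum = 3.357
p = [0.0403, 0.8098, 0.1096, 0.0403]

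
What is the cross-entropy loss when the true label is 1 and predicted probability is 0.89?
L = 0.1165

L = -1·log(0.89) - 0·log(0.11) = -log(0.89) = 0.1165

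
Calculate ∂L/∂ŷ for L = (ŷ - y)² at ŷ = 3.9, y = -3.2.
∂L/∂ŷ = 14.2

∂L/∂ŷ = 2(ŷ - y) = 2(3.9 - -3.2) = 2(7.1) = 14.2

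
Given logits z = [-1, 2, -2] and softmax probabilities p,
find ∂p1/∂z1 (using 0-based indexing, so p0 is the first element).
∂p1/∂z1 = 0.0597

p = softmax(z) = [0.04661, 0.9362, 0.01715]
p1 = 0.9362

∂p1/∂z1 = p1(1 - p1) = 0.9362 × (1 - 0.9362) = 0.0597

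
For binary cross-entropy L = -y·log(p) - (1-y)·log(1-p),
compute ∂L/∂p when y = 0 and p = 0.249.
∂L/∂p = 1.332

∂L/∂p = -y/p + (1-y)/(1-p) = 0 + 1/0.751 = 1.332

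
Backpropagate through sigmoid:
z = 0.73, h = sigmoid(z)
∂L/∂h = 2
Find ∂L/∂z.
∂L/∂z = 0.4389

σ(0.73) = 0.6748
σ'(0.73) = σ(0.73)(1 - σ(0.73)) = 0.6748 × 0.3252 = 0.2194
∂L/∂z = ∂L/∂h · σ'(z) = 2 × 0.2194 = 0.4389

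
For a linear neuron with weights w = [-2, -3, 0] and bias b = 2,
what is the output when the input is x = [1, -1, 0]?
y = 3

y = (-2)(1) + (-3)(-1) + (0)(0) + 2 = 3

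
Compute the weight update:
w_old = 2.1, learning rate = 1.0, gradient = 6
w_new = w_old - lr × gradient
w_new = -3.9

w_new = w - η·∂L/∂w = 2.1 - 1.0×(6) = 2.1 - (6) = -3.9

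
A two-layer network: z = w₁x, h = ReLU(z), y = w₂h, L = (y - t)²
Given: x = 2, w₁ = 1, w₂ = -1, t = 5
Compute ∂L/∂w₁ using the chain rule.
∂L/∂w₁ = 28

Forward pass:
z = w₁x = 1×2 = 2
h = ReLU(2) = 2
y = w₂h = -1×2 = -2

Backward pass:
∂L/∂y = 2(y - t) = 2(-2 - 5) = -14
∂y/∂h = w₂ = -1
∂h/∂z = 1 (ReLU derivative)
∂z/∂w₁ = x = 2

∂L/∂w₁ = -14 × -1 × 1 × 2 = 28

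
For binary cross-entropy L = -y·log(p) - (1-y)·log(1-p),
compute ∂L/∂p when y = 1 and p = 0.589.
∂L/∂p = -1.698

∂L/∂p = -y/p + (1-y)/(1-p) = -1/0.589 + 0 = -1.698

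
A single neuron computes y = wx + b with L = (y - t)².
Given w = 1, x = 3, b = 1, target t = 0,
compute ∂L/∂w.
∂L/∂w = 24

y = wx + b = (1)(3) + 1 = 4
∂L/∂y = 2(y - t) = 2(4 - 0) = 8
∂y/∂w = x = 3
∂L/∂w = ∂L/∂y · ∂y/∂w = 8 × 3 = 24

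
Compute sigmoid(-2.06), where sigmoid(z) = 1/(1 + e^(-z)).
0.113

sigmoid(-2.06) = 1/(1 + e^(2.06)) = 1/(1 + 7.846) = 0.113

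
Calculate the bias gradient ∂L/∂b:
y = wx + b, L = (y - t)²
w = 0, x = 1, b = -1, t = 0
∂L/∂b = -2

y = wx + b = (0)(1) + -1 = -1
∂L/∂y = 2(y - t) = 2(-1 - 0) = -2
∂y/∂b = 1
∂L/∂b = ∂L/∂y · ∂y/∂b = -2 × 1 = -2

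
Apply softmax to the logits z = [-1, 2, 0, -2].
p = [0.0414, 0.831, 0.1125, 0.0152]

exp(z) = [0.3679, 7.389, 1, 0.1353]
Sum = 8.892
p = [0.0414, 0.831, 0.1125, 0.0152]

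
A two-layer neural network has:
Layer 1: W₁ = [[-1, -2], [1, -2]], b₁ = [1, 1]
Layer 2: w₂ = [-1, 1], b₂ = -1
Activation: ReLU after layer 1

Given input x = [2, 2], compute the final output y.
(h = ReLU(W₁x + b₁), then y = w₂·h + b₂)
y = -1

Layer 1 pre-activation: z₁ = [-5, -1]
After ReLU: h = [0, 0]
Layer 2 output: y = -1×0 + 1×0 + -1 = -1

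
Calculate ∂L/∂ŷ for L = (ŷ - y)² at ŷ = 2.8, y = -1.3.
∂L/∂ŷ = 8.2

∂L/∂ŷ = 2(ŷ - y) = 2(2.8 - -1.3) = 2(4.1) = 8.2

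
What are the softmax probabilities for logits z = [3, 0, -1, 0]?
p = [0.8945, 0.0445, 0.0164, 0.0445]

exp(z) = [20.09, 1, 0.3679, 1]
Sum = 22.45
p = [0.8945, 0.0445, 0.0164, 0.0445]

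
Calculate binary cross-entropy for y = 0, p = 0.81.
L = 1.661

L = -0·log(0.81) - 1·log(0.19) = -log(0.19) = 1.661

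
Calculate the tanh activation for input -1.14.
-0.8144

tanh(-1.14) = (e^(-1.14) - e^(1.14))/(e^(-1.14) + e^(1.14)) = -0.8144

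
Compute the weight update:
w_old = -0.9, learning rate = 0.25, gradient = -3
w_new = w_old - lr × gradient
w_new = -0.15

w_new = w - η·∂L/∂w = -0.9 - 0.25×(-3) = -0.9 - (-0.75) = -0.15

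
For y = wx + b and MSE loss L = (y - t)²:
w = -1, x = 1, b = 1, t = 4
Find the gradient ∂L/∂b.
∂L/∂b = -8

y = wx + b = (-1)(1) + 1 = 0
∂L/∂y = 2(y - t) = 2(0 - 4) = -8
∂y/∂b = 1
∂L/∂b = ∂L/∂y · ∂y/∂b = -8 × 1 = -8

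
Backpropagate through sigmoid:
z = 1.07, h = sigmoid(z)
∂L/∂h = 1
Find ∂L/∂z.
∂L/∂z = 0.1902

σ(1.07) = 0.7446
σ'(1.07) = σ(1.07)(1 - σ(1.07)) = 0.7446 × 0.2554 = 0.1902
∂L/∂z = ∂L/∂h · σ'(z) = 1 × 0.1902 = 0.1902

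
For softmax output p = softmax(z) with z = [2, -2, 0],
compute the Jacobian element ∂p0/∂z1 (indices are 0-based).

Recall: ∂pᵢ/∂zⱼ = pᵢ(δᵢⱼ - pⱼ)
∂p0/∂z1 = -0.01376

p = softmax(z) = [0.8668, 0.01588, 0.1173]
p0 = 0.8668, p1 = 0.01588

∂p0/∂z1 = -p0 × p1 = -0.8668 × 0.01588 = -0.01376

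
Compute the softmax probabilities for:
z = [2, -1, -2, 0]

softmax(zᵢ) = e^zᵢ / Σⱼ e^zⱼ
p = [0.831, 0.0414, 0.0152, 0.1125]

exp(z) = [7.389, 0.3679, 0.1353, 1]
Sum = 8.892
p = [0.831, 0.0414, 0.0152, 0.1125]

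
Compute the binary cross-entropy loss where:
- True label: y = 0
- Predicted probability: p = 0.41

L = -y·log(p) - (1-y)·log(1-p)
L = 0.5276

L = -0·log(0.41) - 1·log(0.59) = -log(0.59) = 0.5276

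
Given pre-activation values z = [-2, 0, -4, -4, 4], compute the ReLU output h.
h = [0, 0, 0, 0, 4]

ReLU applied element-wise: max(0,-2)=0, max(0,0)=0, max(0,-4)=0, max(0,-4)=0, max(0,4)=4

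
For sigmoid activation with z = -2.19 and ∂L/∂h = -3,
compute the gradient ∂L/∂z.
∂L/∂z = -0.2716

σ(-2.19) = 0.1007
σ'(-2.19) = σ(-2.19)(1 - σ(-2.19)) = 0.1007 × 0.8993 = 0.09052
∂L/∂z = ∂L/∂h · σ'(z) = -3 × 0.09052 = -0.2716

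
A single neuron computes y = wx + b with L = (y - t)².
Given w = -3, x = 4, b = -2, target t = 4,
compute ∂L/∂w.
∂L/∂w = -144

y = wx + b = (-3)(4) + -2 = -14
∂L/∂y = 2(y - t) = 2(-14 - 4) = -36
∂y/∂w = x = 4
∂L/∂w = ∂L/∂y · ∂y/∂w = -36 × 4 = -144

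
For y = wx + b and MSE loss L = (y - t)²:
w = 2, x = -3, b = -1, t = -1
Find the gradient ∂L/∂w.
∂L/∂w = 36

y = wx + b = (2)(-3) + -1 = -7
∂L/∂y = 2(y - t) = 2(-7 - -1) = -12
∂y/∂w = x = -3
∂L/∂w = ∂L/∂y · ∂y/∂w = -12 × -3 = 36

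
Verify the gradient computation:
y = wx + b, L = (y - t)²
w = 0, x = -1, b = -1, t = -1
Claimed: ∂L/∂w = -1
Incorrect

y = (0)(-1) + -1 = -1
∂L/∂y = 2(y - t) = 2(-1 - -1) = 0
∂y/∂w = x = -1
∂L/∂w = 0 × -1 = 0

Claimed value: -1
Incorrect: The correct gradient is 0.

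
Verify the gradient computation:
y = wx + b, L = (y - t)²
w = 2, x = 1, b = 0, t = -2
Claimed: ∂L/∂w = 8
Correct

y = (2)(1) + 0 = 2
∂L/∂y = 2(y - t) = 2(2 - -2) = 8
∂y/∂w = x = 1
∂L/∂w = 8 × 1 = 8

Claimed value: 8
Correct: The correct gradient is 8.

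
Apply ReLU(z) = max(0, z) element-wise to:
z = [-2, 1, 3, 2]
h = [0, 1, 3, 2]

ReLU applied element-wise: max(0,-2)=0, max(0,1)=1, max(0,3)=3, max(0,2)=2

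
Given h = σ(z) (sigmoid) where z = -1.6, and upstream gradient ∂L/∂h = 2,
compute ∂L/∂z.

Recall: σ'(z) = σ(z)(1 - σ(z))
∂L/∂z = 0.2795

σ(-1.6) = 0.168
σ'(-1.6) = σ(-1.6)(1 - σ(-1.6)) = 0.168 × 0.832 = 0.1398
∂L/∂z = ∂L/∂h · σ'(z) = 2 × 0.1398 = 0.2795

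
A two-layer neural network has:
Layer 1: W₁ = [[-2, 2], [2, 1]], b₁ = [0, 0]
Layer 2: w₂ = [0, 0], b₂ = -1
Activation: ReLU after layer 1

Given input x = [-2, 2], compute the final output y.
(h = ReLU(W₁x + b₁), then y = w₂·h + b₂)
y = -1

Layer 1 pre-activation: z₁ = [8, -2]
After ReLU: h = [8, 0]
Layer 2 output: y = 0×8 + 0×0 + -1 = -1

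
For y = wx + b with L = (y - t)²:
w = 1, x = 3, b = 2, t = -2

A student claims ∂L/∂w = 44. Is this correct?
Incorrect

y = (1)(3) + 2 = 5
∂L/∂y = 2(y - t) = 2(5 - -2) = 14
∂y/∂w = x = 3
∂L/∂w = 14 × 3 = 42

Claimed value: 44
Incorrect: The correct gradient is 42.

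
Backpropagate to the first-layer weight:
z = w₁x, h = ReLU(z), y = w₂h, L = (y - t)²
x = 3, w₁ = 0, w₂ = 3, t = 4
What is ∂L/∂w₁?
∂L/∂w₁ = 0

Forward pass:
z = w₁x = 0×3 = 0
h = ReLU(0) = 0
y = w₂h = 3×0 = 0

Backward pass:
∂L/∂y = 2(y - t) = 2(0 - 4) = -8
∂y/∂h = w₂ = 3
∂h/∂z = 0 (ReLU derivative)
∂z/∂w₁ = x = 3

∂L/∂w₁ = -8 × 3 × 0 × 3 = 0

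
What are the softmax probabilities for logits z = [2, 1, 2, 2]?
p = [0.2969, 0.1092, 0.2969, 0.2969]

exp(z) = [7.389, 2.718, 7.389, 7.389]
Sum = 24.89
p = [0.2969, 0.1092, 0.2969, 0.2969]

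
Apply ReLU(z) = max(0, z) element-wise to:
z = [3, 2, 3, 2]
h = [3, 2, 3, 2]

ReLU applied element-wise: max(0,3)=3, max(0,2)=2, max(0,3)=3, max(0,2)=2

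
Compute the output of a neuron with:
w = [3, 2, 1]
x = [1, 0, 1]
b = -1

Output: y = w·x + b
y = 3

y = (3)(1) + (2)(0) + (1)(1) + -1 = 3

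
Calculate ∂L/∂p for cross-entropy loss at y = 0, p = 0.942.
∂L/∂p = 17.24

∂L/∂p = -y/p + (1-y)/(1-p) = 0 + 1/0.058 = 17.24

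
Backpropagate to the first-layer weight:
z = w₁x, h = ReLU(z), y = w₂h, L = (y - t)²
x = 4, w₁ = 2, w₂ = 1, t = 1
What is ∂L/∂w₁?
∂L/∂w₁ = 56

Forward pass:
z = w₁x = 2×4 = 8
h = ReLU(8) = 8
y = w₂h = 1×8 = 8

Backward pass:
∂L/∂y = 2(y - t) = 2(8 - 1) = 14
∂y/∂h = w₂ = 1
∂h/∂z = 1 (ReLU derivative)
∂z/∂w₁ = x = 4

∂L/∂w₁ = 14 × 1 × 1 × 4 = 56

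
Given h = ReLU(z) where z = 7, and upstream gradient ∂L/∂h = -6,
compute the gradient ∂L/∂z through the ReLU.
∂L/∂z = -6

h = ReLU(7) = 7
Since z > 0: ∂h/∂z = 1
∂L/∂z = ∂L/∂h · ∂h/∂z = -6 × 1 = -6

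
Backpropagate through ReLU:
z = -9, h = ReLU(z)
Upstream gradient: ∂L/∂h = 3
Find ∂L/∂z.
∂L/∂z = 0

h = ReLU(-9) = 0
Since z < 0: ∂h/∂z = 0
∂L/∂z = ∂L/∂h · ∂h/∂z = 3 × 0 = 0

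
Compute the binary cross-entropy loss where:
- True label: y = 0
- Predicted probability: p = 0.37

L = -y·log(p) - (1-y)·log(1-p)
L = 0.462

L = -0·log(0.37) - 1·log(0.63) = -log(0.63) = 0.462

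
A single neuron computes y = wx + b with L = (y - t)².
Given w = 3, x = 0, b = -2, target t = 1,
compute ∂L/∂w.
∂L/∂w = 0

y = wx + b = (3)(0) + -2 = -2
∂L/∂y = 2(y - t) = 2(-2 - 1) = -6
∂y/∂w = x = 0
∂L/∂w = ∂L/∂y · ∂y/∂w = -6 × 0 = 0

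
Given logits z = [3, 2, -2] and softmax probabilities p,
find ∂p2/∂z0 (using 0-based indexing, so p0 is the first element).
∂p2/∂z0 = -0.003566

p = softmax(z) = [0.7275, 0.2676, 0.004902]
p2 = 0.004902, p0 = 0.7275

∂p2/∂z0 = -p2 × p0 = -0.004902 × 0.7275 = -0.003566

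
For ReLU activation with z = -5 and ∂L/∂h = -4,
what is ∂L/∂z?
∂L/∂z = 0

h = ReLU(-5) = 0
Since z < 0: ∂h/∂z = 0
∂L/∂z = ∂L/∂h · ∂h/∂z = -4 × 0 = 0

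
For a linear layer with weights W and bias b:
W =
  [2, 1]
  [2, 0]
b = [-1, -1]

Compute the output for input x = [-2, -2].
y = [-7, -5]

Wx = [2×-2 + 1×-2, 2×-2 + 0×-2]
   = [-6, -4]
y = Wx + b = [-6 + -1, -4 + -1] = [-7, -5]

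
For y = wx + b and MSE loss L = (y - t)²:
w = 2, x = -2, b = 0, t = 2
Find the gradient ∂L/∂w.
∂L/∂w = 24

y = wx + b = (2)(-2) + 0 = -4
∂L/∂y = 2(y - t) = 2(-4 - 2) = -12
∂y/∂w = x = -2
∂L/∂w = ∂L/∂y · ∂y/∂w = -12 × -2 = 24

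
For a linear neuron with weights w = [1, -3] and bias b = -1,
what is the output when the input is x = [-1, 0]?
y = -2

y = (1)(-1) + (-3)(0) + -1 = -2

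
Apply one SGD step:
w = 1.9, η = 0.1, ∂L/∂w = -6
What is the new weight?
w_new = 2.5

w_new = w - η·∂L/∂w = 1.9 - 0.1×(-6) = 1.9 - (-0.6) = 2.5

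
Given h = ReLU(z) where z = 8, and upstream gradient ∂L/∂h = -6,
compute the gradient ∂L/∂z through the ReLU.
∂L/∂z = -6

h = ReLU(8) = 8
Since z > 0: ∂h/∂z = 1
∂L/∂z = ∂L/∂h · ∂h/∂z = -6 × 1 = -6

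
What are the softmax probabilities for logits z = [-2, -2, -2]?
p = [0.3333, 0.3333, 0.3333]

exp(z) = [0.1353, 0.1353, 0.1353]
Sum = 0.406
p = [0.3333, 0.3333, 0.3333]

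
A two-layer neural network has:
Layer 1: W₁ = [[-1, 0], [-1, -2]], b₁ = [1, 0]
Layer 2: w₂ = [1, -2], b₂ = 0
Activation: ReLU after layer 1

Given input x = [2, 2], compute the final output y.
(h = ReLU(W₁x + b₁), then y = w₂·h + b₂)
y = 0

Layer 1 pre-activation: z₁ = [-1, -6]
After ReLU: h = [0, 0]
Layer 2 output: y = 1×0 + -2×0 + 0 = 0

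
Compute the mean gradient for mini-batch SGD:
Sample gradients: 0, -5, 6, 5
Average gradient = 1.5

Average = (1/4)(0 + -5 + 6 + 5) = 6/4 = 1.5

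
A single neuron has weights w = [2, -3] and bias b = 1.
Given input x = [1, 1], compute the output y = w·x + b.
y = 0

y = (2)(1) + (-3)(1) + 1 = 0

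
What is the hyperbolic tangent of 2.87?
0.9936

tanh(2.87) = (e^(2.87) - e^(-2.87))/(e^(2.87) + e^(-2.87)) = 0.9936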